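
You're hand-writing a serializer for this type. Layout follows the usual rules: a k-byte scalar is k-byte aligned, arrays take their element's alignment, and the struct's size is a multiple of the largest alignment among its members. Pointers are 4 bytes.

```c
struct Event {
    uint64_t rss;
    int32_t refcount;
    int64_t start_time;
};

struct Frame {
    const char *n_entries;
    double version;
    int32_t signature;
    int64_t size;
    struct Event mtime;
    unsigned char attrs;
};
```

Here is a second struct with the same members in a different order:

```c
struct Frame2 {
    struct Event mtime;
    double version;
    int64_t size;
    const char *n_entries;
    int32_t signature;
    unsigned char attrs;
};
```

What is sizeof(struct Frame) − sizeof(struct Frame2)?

Event: @0: rss [8B, align 8] → 8; @8: refcount [4B, align 4] → 12; +4 pad (align 8); @16: start_time [8B, align 8] → 24; size 24, align 8
@0: n_entries [4B, align 4] → 4
+4 pad (align 8)
@8: version [8B, align 8] → 16
@16: signature [4B, align 4] → 20
+4 pad (align 8)
@24: size [8B, align 8] → 32
@32: mtime [24B, align 8] → 56
@56: attrs [1B, align 1] → 57
+7 tail pad (align 8)
size 64, align 8
— Frame2 —
@0: mtime [24B, align 8] → 24
@24: version [8B, align 8] → 32
@32: size [8B, align 8] → 40
@40: n_entries [4B, align 4] → 44
@44: signature [4B, align 4] → 48
@48: attrs [1B, align 1] → 49
+7 tail pad (align 8)
size 56, align 8
64 − 56 = 8

8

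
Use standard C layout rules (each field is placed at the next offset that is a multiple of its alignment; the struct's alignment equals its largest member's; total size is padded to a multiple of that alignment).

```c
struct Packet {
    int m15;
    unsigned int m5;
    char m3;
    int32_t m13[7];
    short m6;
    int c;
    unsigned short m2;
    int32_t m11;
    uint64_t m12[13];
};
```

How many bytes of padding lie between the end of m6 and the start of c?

2

m15 at 0 (size 4, align 4) → ends 4
m5 at 4 (size 4, align 4) → ends 8
m3 at 8 (size 1, align 1) → ends 9
pad 3 to align 4 for m13
m13 at 12 (size 28, align 4) → ends 40
m6 at 40 (size 2, align 2) → ends 42
pad 2 to align 4 for c
c at 44 (size 4, align 4) → ends 48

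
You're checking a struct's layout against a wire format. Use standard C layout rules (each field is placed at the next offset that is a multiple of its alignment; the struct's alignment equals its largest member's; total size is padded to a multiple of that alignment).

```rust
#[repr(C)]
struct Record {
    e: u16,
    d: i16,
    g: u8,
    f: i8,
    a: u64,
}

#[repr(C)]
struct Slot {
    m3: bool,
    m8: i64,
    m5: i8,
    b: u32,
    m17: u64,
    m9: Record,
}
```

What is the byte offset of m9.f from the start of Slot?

37

Record: @0: e [2B, align 2] → 2; @2: d [2B, align 2] → 4; @4: g [1B, align 1] → 5; @5: f [1B, align 1] → 6; +2 pad (align 8); @8: a [8B, align 8] → 16; size 16, align 8
@0: m3 [1B, align 1] → 1
+7 pad (align 8)
@8: m8 [8B, align 8] → 16
@16: m5 [1B, align 1] → 17
+3 pad (align 4)
@20: b [4B, align 4] → 24
@24: m17 [8B, align 8] → 32
@32: m9 [16B, align 8] → 48
within Record: f at 5
32 + 5 = 37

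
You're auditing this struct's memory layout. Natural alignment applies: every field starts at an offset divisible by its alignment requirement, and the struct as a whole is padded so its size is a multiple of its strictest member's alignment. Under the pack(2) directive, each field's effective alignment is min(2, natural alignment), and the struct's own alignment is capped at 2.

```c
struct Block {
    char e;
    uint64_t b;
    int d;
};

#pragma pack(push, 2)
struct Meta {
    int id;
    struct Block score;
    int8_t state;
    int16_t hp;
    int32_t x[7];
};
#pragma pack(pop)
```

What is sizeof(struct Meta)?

Block: 0..1  e  (1B, 1-aligned); 1..8  -- padding (7B); 8..16  b  (8B, 8-aligned); 16..20  d  (4B, 4-aligned); 20..24  -- tail padding (4B); sizeof = 24, alignof = 8
0..4  id  (4B, 2-aligned)
4..28  score  (24B, 2-aligned)
28..29  state  (1B, 1-aligned)
29..30  -- padding (1B)
30..32  hp  (2B, 2-aligned)
32..60  x  (28B, 2-aligned)
sizeof = 60, alignof = 2

60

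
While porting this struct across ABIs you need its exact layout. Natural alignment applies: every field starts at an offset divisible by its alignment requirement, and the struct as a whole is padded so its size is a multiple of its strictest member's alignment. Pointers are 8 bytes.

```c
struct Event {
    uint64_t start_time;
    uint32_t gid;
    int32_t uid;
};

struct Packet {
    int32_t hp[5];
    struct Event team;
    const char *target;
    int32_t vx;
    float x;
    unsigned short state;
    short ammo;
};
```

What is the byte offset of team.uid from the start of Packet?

Event: start_time at 0 (size 8, align 8) → ends 8; gid at 8 (size 4, align 4) → ends 12; uid at 12 (size 4, align 4) → ends 16; total 16 bytes, alignment 8
hp at 0 (size 20, align 4) → ends 20
pad 4 to align 8 for team
team at 24 (size 16, align 8) → ends 40
within Event: uid at 12
24 + 12 = 36

36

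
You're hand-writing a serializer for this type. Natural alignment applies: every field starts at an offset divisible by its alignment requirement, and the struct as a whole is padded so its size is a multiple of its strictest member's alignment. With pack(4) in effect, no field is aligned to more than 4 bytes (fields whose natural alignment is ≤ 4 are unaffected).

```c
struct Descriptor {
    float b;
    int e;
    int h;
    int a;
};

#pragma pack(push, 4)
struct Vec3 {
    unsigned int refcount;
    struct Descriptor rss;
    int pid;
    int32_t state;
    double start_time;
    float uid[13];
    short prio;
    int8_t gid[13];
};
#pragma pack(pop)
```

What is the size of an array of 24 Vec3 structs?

Descriptor: @0: b [4B, align 4] → 4; @4: e [4B, align 4] → 8; @8: h [4B, align 4] → 12; @12: a [4B, align 4] → 16; size 16, align 4
@0: refcount [4B, align 4] → 4
@4: rss [16B, align 4] → 20
@20: pid [4B, align 4] → 24
@24: state [4B, align 4] → 28
@28: start_time [8B, align 4] → 36
@36: uid [52B, align 4] → 88
@88: prio [2B, align 2] → 90
@90: gid [13B, align 1] → 103
+1 tail pad (align 4)
size 104, align 4
array of 24: 24 × 104 = 2496

2496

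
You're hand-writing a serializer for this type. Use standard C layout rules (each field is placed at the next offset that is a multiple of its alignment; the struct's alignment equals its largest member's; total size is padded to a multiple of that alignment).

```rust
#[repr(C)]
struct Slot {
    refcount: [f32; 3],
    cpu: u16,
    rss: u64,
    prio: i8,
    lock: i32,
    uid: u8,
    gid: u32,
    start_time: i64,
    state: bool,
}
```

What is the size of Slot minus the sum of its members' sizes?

0..12  refcount  (12B, 4-aligned)
12..14  cpu  (2B, 2-aligned)
14..16  -- padding (2B)
16..24  rss  (8B, 8-aligned)
24..25  prio  (1B, 1-aligned)
25..28  -- padding (3B)
28..32  lock  (4B, 4-aligned)
32..33  uid  (1B, 1-aligned)
33..36  -- padding (3B)
36..40  gid  (4B, 4-aligned)
40..48  start_time  (8B, 8-aligned)
48..49  state  (1B, 1-aligned)
49..56  -- tail padding (7B)
sizeof = 56, alignof = 8
data bytes 41, size 56 → padding 15

15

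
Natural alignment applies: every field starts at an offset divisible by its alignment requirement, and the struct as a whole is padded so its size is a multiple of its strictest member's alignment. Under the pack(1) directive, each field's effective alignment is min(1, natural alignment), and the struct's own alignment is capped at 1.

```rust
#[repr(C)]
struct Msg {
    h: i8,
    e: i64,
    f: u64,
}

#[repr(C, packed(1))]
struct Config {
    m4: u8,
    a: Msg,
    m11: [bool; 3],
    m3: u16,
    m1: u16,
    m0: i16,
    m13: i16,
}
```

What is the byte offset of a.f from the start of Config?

17

Msg: h at 0 (size 1, align 1) → ends 1; pad 7 to align 8 for e; e at 8 (size 8, align 8) → ends 16; f at 16 (size 8, align 8) → ends 24; total 24 bytes, alignment 8
m4 at 0 (size 1, align 1) → ends 1
a at 1 (size 24, align 1) → ends 25
within Msg: f at 16
1 + 16 = 17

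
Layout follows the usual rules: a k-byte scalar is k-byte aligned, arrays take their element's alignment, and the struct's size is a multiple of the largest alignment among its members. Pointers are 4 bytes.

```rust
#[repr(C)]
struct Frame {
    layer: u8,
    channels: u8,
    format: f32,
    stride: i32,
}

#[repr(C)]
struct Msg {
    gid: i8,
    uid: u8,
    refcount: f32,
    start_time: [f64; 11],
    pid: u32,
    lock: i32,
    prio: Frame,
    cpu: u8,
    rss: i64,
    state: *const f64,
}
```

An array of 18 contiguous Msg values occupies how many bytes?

Frame: layer at 0 (size 1, align 1) → ends 1; channels at 1 (size 1, align 1) → ends 2; pad 2 to align 4 for format; format at 4 (size 4, align 4) → ends 8; stride at 8 (size 4, align 4) → ends 12; total 12 bytes, alignment 4
gid at 0 (size 1, align 1) → ends 1
uid at 1 (size 1, align 1) → ends 2
pad 2 to align 4 for refcount
refcount at 4 (size 4, align 4) → ends 8
start_time at 8 (size 88, align 8) → ends 96
pid at 96 (size 4, align 4) → ends 100
lock at 100 (size 4, align 4) → ends 104
prio at 104 (size 12, align 4) → ends 116
cpu at 116 (size 1, align 1) → ends 117
pad 3 to align 8 for rss
rss at 120 (size 8, align 8) → ends 128
state at 128 (size 4, align 4) → ends 132
tail pad 4 to reach multiple of 8
total 136 bytes, alignment 8
array of 18: 18 × 136 = 2448

2448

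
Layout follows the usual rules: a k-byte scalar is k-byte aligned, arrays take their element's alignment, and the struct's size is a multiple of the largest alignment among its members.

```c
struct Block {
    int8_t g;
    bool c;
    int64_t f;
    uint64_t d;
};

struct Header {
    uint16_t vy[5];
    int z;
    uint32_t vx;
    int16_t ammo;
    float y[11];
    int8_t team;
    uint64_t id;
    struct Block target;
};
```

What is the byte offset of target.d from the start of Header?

96

Block: 0..1  g  (1B, 1-aligned); 1..2  c  (1B, 1-aligned); 2..8  -- padding (6B); 8..16  f  (8B, 8-aligned); 16..24  d  (8B, 8-aligned); sizeof = 24, alignof = 8
0..10  vy  (10B, 2-aligned)
10..12  -- padding (2B)
12..16  z  (4B, 4-aligned)
16..20  vx  (4B, 4-aligned)
20..22  ammo  (2B, 2-aligned)
22..24  -- padding (2B)
24..68  y  (44B, 4-aligned)
68..69  team  (1B, 1-aligned)
69..72  -- padding (3B)
72..80  id  (8B, 8-aligned)
80..104  target  (24B, 8-aligned)
within Block: d at 16
80 + 16 = 96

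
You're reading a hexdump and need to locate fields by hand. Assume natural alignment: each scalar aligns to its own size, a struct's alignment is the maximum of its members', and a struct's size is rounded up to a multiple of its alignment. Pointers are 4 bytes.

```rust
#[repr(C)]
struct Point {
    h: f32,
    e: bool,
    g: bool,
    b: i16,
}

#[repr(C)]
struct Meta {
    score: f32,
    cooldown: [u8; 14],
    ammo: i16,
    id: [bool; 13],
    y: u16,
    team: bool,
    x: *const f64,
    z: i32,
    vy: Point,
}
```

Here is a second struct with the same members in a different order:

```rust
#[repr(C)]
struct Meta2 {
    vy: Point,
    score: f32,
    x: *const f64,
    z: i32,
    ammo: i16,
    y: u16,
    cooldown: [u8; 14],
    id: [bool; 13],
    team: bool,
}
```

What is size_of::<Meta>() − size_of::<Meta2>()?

Point: 0..4  h  (4B, 4-aligned); 4..5  e  (1B, 1-aligned); 5..6  g  (1B, 1-aligned); 6..8  b  (2B, 2-aligned); sizeof = 8, alignof = 4
0..4  score  (4B, 4-aligned)
4..18  cooldown  (14B, 1-aligned)
18..20  ammo  (2B, 2-aligned)
20..33  id  (13B, 1-aligned)
33..34  -- padding (1B)
34..36  y  (2B, 2-aligned)
36..37  team  (1B, 1-aligned)
37..40  -- padding (3B)
40..44  x  (4B, 4-aligned)
44..48  z  (4B, 4-aligned)
48..56  vy  (8B, 4-aligned)
sizeof = 56, alignof = 4
— Meta2 —
0..8  vy  (8B, 4-aligned)
8..12  score  (4B, 4-aligned)
12..16  x  (4B, 4-aligned)
16..20  z  (4B, 4-aligned)
20..22  ammo  (2B, 2-aligned)
22..24  y  (2B, 2-aligned)
24..38  cooldown  (14B, 1-aligned)
38..51  id  (13B, 1-aligned)
51..52  team  (1B, 1-aligned)
sizeof = 52, alignof = 4
56 − 52 = 4

4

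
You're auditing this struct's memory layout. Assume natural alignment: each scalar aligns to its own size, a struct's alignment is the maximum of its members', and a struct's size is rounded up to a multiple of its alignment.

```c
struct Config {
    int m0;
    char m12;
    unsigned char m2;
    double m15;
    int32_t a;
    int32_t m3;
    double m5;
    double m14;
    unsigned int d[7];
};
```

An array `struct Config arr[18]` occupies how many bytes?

1296

0..4  m0  (4B, 4-aligned)
4..5  m12  (1B, 1-aligned)
5..6  m2  (1B, 1-aligned)
6..8  -- padding (2B)
8..16  m15  (8B, 8-aligned)
16..20  a  (4B, 4-aligned)
20..24  m3  (4B, 4-aligned)
24..32  m5  (8B, 8-aligned)
32..40  m14  (8B, 8-aligned)
40..68  d  (28B, 4-aligned)
68..72  -- tail padding (4B)
sizeof = 72, alignof = 8
array of 18: 18 × 72 = 1296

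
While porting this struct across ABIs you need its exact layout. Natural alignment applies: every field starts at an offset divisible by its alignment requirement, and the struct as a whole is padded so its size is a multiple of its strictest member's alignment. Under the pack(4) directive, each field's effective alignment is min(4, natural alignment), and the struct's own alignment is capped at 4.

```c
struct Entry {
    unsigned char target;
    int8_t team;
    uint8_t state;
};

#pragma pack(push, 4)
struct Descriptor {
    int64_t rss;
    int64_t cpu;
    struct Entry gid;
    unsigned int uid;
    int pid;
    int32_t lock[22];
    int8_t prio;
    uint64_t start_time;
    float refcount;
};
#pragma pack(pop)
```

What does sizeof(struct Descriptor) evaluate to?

132

Entry: target at 0 (size 1, align 1) → ends 1; team at 1 (size 1, align 1) → ends 2; state at 2 (size 1, align 1) → ends 3; total 3 bytes, alignment 1
rss at 0 (size 8, align 4) → ends 8
cpu at 8 (size 8, align 4) → ends 16
gid at 16 (size 3, align 1) → ends 19
pad 1 to align 4 for uid
uid at 20 (size 4, align 4) → ends 24
pid at 24 (size 4, align 4) → ends 28
lock at 28 (size 88, align 4) → ends 116
prio at 116 (size 1, align 1) → ends 117
pad 3 to align 4 for start_time
start_time at 120 (size 8, align 4) → ends 128
refcount at 128 (size 4, align 4) → ends 132
total 132 bytes, alignment 4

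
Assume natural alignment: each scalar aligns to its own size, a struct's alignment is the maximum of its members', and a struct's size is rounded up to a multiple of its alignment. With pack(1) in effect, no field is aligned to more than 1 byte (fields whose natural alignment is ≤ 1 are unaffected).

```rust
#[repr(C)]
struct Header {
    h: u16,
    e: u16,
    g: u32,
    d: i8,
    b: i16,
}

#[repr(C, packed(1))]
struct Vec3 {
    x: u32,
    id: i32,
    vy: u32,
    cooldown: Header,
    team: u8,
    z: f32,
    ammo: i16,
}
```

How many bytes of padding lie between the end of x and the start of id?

Header: h at 0 (size 2, align 2) → ends 2; e at 2 (size 2, align 2) → ends 4; g at 4 (size 4, align 4) → ends 8; d at 8 (size 1, align 1) → ends 9; pad 1 to align 2 for b; b at 10 (size 2, align 2) → ends 12; total 12 bytes, alignment 4
x at 0 (size 4, align 1) → ends 4
id at 4 (size 4, align 1) → ends 8

0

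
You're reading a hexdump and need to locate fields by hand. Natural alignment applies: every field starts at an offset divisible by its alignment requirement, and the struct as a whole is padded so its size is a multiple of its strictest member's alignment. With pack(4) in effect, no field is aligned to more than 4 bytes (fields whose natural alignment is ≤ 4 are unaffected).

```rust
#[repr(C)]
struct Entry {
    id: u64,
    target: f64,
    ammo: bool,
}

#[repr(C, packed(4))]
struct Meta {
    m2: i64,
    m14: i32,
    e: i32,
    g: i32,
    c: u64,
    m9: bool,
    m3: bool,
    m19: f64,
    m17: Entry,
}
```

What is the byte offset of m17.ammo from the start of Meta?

Entry: id at 0 (size 8, align 8) → ends 8; target at 8 (size 8, align 8) → ends 16; ammo at 16 (size 1, align 1) → ends 17; tail pad 7 to reach multiple of 8; total 24 bytes, alignment 8
m2 at 0 (size 8, align 4) → ends 8
m14 at 8 (size 4, align 4) → ends 12
e at 12 (size 4, align 4) → ends 16
g at 16 (size 4, align 4) → ends 20
c at 20 (size 8, align 4) → ends 28
m9 at 28 (size 1, align 1) → ends 29
m3 at 29 (size 1, align 1) → ends 30
pad 2 to align 4 for m19
m19 at 32 (size 8, align 4) → ends 40
m17 at 40 (size 24, align 4) → ends 64
within Entry: ammo at 16
40 + 16 = 56

56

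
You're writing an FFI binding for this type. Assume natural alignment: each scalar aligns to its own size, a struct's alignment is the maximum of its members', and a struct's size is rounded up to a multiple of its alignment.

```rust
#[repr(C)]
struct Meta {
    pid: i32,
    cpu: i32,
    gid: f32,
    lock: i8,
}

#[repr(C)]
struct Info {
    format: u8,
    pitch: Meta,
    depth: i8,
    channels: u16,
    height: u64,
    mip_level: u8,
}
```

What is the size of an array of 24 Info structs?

960

Meta: 0..4  pid  (4B, 4-aligned); 4..8  cpu  (4B, 4-aligned); 8..12  gid  (4B, 4-aligned); 12..13  lock  (1B, 1-aligned); 13..16  -- tail padding (3B); sizeof = 16, alignof = 4
0..1  format  (1B, 1-aligned)
1..4  -- padding (3B)
4..20  pitch  (16B, 4-aligned)
20..21  depth  (1B, 1-aligned)
21..22  -- padding (1B)
22..24  channels  (2B, 2-aligned)
24..32  height  (8B, 8-aligned)
32..33  mip_level  (1B, 1-aligned)
33..40  -- tail padding (7B)
sizeof = 40, alignof = 8
array of 24: 24 × 40 = 960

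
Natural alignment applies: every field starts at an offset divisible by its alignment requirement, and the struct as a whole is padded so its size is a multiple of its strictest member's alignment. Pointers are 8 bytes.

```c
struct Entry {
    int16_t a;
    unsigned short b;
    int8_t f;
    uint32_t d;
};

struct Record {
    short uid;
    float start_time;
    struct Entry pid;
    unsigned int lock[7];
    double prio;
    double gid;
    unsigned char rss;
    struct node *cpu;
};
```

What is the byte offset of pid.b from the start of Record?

Entry: a at 0 (size 2, align 2) → ends 2; b at 2 (size 2, align 2) → ends 4; f at 4 (size 1, align 1) → ends 5; pad 3 to align 4 for d; d at 8 (size 4, align 4) → ends 12; total 12 bytes, alignment 4
uid at 0 (size 2, align 2) → ends 2
pad 2 to align 4 for start_time
start_time at 4 (size 4, align 4) → ends 8
pid at 8 (size 12, align 4) → ends 20
within Entry: b at 2
8 + 2 = 10

10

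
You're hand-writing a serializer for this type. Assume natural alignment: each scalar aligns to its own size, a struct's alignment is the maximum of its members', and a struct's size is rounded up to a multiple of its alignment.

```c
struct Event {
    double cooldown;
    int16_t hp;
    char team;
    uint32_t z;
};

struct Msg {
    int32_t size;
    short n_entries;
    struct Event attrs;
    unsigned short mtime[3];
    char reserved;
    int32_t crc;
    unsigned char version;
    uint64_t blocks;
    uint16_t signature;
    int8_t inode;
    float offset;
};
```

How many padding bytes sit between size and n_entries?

0

Event: cooldown at 0 (size 8, align 8) → ends 8; hp at 8 (size 2, align 2) → ends 10; team at 10 (size 1, align 1) → ends 11; pad 1 to align 4 for z; z at 12 (size 4, align 4) → ends 16; total 16 bytes, alignment 8
size at 0 (size 4, align 4) → ends 4
n_entries at 4 (size 2, align 2) → ends 6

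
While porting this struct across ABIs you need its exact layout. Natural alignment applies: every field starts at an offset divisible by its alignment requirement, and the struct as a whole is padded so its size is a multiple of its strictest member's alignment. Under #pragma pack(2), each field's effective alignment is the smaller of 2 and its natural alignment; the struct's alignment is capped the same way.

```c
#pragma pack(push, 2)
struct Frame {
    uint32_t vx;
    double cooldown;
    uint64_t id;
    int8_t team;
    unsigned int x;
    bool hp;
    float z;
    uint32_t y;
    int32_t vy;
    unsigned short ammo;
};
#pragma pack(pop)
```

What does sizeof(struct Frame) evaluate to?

0..4  vx  (4B, 2-aligned)
4..12  cooldown  (8B, 2-aligned)
12..20  id  (8B, 2-aligned)
20..21  team  (1B, 1-aligned)
21..22  -- padding (1B)
22..26  x  (4B, 2-aligned)
26..27  hp  (1B, 1-aligned)
27..28  -- padding (1B)
28..32  z  (4B, 2-aligned)
32..36  y  (4B, 2-aligned)
36..40  vy  (4B, 2-aligned)
40..42  ammo  (2B, 2-aligned)
sizeof = 42, alignof = 2

42 bytes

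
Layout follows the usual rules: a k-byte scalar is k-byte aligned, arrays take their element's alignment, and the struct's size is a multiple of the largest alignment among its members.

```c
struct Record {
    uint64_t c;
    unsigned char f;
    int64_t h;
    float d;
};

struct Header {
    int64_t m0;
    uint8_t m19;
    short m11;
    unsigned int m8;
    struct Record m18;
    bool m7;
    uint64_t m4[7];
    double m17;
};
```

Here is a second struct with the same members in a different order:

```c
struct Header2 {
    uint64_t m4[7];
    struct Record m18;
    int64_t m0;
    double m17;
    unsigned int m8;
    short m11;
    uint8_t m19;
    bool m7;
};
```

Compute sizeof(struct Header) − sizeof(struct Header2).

Record: @0: c [8B, align 8] → 8; @8: f [1B, align 1] → 9; +7 pad (align 8); @16: h [8B, align 8] → 24; @24: d [4B, align 4] → 28; +4 tail pad (align 8); size 32, align 8
@0: m0 [8B, align 8] → 8
@8: m19 [1B, align 1] → 9
+1 pad (align 2)
@10: m11 [2B, align 2] → 12
@12: m8 [4B, align 4] → 16
@16: m18 [32B, align 8] → 48
@48: m7 [1B, align 1] → 49
+7 pad (align 8)
@56: m4 [56B, align 8] → 112
@112: m17 [8B, align 8] → 120
size 120, align 8
— Header2 —
@0: m4 [56B, align 8] → 56
@56: m18 [32B, align 8] → 88
@88: m0 [8B, align 8] → 96
@96: m17 [8B, align 8] → 104
@104: m8 [4B, align 4] → 108
@108: m11 [2B, align 2] → 110
@110: m19 [1B, align 1] → 111
@111: m7 [1B, align 1] → 112
size 112, align 8
120 − 112 = 8

8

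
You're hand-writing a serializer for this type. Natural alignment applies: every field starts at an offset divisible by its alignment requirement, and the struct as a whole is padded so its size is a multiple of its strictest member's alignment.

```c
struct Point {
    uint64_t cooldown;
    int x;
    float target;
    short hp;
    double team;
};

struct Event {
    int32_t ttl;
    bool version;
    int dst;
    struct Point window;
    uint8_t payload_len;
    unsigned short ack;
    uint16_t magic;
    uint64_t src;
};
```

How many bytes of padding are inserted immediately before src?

2

Point: cooldown at 0 (size 8, align 8) → ends 8; x at 8 (size 4, align 4) → ends 12; target at 12 (size 4, align 4) → ends 16; hp at 16 (size 2, align 2) → ends 18; pad 6 to align 8 for team; team at 24 (size 8, align 8) → ends 32; total 32 bytes, alignment 8
ttl at 0 (size 4, align 4) → ends 4
version at 4 (size 1, align 1) → ends 5
pad 3 to align 4 for dst
dst at 8 (size 4, align 4) → ends 12
pad 4 to align 8 for window
window at 16 (size 32, align 8) → ends 48
payload_len at 48 (size 1, align 1) → ends 49
pad 1 to align 2 for ack
ack at 50 (size 2, align 2) → ends 52
magic at 52 (size 2, align 2) → ends 54
pad 2 to align 8 for src
src at 56 (size 8, align 8) → ends 64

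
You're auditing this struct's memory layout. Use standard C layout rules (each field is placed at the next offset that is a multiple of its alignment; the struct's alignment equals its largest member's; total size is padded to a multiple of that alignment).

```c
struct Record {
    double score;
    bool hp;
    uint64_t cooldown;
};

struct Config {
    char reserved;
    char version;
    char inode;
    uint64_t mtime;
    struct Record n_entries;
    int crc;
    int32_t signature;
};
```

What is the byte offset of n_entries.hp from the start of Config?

Record: @0: score [8B, align 8] → 8; @8: hp [1B, align 1] → 9; +7 pad (align 8); @16: cooldown [8B, align 8] → 24; size 24, align 8
@0: reserved [1B, align 1] → 1
@1: version [1B, align 1] → 2
@2: inode [1B, align 1] → 3
+5 pad (align 8)
@8: mtime [8B, align 8] → 16
@16: n_entries [24B, align 8] → 40
within Record: hp at 8
16 + 8 = 24

24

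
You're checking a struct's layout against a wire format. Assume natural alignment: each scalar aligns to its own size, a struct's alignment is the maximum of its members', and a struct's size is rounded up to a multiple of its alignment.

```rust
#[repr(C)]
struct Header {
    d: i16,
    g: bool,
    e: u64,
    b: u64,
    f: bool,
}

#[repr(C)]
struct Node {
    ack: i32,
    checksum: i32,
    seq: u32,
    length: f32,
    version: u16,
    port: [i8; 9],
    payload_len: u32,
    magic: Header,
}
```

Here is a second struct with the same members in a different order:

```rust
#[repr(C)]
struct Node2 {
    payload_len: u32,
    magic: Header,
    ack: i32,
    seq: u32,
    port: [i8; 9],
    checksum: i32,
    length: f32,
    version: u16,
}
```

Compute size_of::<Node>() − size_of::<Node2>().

-8

Header: @0: d [2B, align 2] → 2; @2: g [1B, align 1] → 3; +5 pad (align 8); @8: e [8B, align 8] → 16; @16: b [8B, align 8] → 24; @24: f [1B, align 1] → 25; +7 tail pad (align 8); size 32, align 8
@0: ack [4B, align 4] → 4
@4: checksum [4B, align 4] → 8
@8: seq [4B, align 4] → 12
@12: length [4B, align 4] → 16
@16: version [2B, align 2] → 18
@18: port [9B, align 1] → 27
+1 pad (align 4)
@28: payload_len [4B, align 4] → 32
@32: magic [32B, align 8] → 64
size 64, align 8
— Node2 —
@0: payload_len [4B, align 4] → 4
+4 pad (align 8)
@8: magic [32B, align 8] → 40
@40: ack [4B, align 4] → 44
@44: seq [4B, align 4] → 48
@48: port [9B, align 1] → 57
+3 pad (align 4)
@60: checksum [4B, align 4] → 64
@64: length [4B, align 4] → 68
@68: version [2B, align 2] → 70
+2 tail pad (align 8)
size 72, align 8
64 − 72 = -8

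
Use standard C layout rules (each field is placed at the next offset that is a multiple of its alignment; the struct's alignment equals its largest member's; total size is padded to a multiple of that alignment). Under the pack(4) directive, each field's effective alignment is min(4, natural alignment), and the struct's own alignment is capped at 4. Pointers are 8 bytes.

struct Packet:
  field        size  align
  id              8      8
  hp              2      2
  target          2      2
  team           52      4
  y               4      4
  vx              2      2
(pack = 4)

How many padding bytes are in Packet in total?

2

@0: id [8B, align 4] → 8
@8: hp [2B, align 2] → 10
@10: target [2B, align 2] → 12
@12: team [52B, align 4] → 64
@64: y [4B, align 4] → 68
@68: vx [2B, align 2] → 70
+2 tail pad (align 4)
size 72, align 4
data bytes 70, size 72 → padding 2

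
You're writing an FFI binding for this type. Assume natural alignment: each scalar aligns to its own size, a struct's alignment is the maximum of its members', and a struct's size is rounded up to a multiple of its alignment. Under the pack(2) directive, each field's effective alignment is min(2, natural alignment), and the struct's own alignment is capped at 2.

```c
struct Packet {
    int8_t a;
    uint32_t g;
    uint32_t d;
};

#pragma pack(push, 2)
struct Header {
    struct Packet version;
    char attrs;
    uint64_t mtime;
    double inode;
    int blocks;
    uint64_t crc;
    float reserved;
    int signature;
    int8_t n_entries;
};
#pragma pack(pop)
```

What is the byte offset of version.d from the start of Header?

8

Packet: 0..1  a  (1B, 1-aligned); 1..4  -- padding (3B); 4..8  g  (4B, 4-aligned); 8..12  d  (4B, 4-aligned); sizeof = 12, alignof = 4
0..12  version  (12B, 2-aligned)
within Packet: d at 8
0 + 8 = 8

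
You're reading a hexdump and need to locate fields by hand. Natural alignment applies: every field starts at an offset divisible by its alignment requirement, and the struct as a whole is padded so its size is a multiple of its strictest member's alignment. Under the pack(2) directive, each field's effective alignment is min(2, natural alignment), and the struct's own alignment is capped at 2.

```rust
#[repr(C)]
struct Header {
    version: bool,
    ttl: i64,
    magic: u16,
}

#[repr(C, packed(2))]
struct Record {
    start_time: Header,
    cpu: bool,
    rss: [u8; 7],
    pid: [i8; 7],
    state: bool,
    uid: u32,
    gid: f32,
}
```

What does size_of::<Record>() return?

Header: @0: version [1B, align 1] → 1; +7 pad (align 8); @8: ttl [8B, align 8] → 16; @16: magic [2B, align 2] → 18; +6 tail pad (align 8); size 24, align 8
@0: start_time [24B, align 2] → 24
@24: cpu [1B, align 1] → 25
@25: rss [7B, align 1] → 32
@32: pid [7B, align 1] → 39
@39: state [1B, align 1] → 40
@40: uid [4B, align 2] → 44
@44: gid [4B, align 2] → 48
size 48, align 2

48 bytes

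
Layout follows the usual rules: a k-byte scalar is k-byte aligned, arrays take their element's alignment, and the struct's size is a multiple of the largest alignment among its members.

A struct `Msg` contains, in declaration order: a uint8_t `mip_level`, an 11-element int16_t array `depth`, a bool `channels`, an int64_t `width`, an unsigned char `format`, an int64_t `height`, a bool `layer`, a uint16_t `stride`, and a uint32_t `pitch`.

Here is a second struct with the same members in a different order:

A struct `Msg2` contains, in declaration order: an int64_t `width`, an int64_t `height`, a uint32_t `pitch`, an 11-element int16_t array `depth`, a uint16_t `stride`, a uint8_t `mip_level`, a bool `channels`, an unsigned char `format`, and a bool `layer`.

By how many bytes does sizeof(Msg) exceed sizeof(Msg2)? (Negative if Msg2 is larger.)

16

0..1  mip_level  (1B, 1-aligned)
1..2  -- padding (1B)
2..24  depth  (22B, 2-aligned)
24..25  channels  (1B, 1-aligned)
25..32  -- padding (7B)
32..40  width  (8B, 8-aligned)
40..41  format  (1B, 1-aligned)
41..48  -- padding (7B)
48..56  height  (8B, 8-aligned)
56..57  layer  (1B, 1-aligned)
57..58  -- padding (1B)
58..60  stride  (2B, 2-aligned)
60..64  pitch  (4B, 4-aligned)
sizeof = 64, alignof = 8
— Msg2 —
0..8  width  (8B, 8-aligned)
8..16  height  (8B, 8-aligned)
16..20  pitch  (4B, 4-aligned)
20..42  depth  (22B, 2-aligned)
42..44  stride  (2B, 2-aligned)
44..45  mip_level  (1B, 1-aligned)
45..46  channels  (1B, 1-aligned)
46..47  format  (1B, 1-aligned)
47..48  layer  (1B, 1-aligned)
sizeof = 48, alignof = 8
64 − 48 = 16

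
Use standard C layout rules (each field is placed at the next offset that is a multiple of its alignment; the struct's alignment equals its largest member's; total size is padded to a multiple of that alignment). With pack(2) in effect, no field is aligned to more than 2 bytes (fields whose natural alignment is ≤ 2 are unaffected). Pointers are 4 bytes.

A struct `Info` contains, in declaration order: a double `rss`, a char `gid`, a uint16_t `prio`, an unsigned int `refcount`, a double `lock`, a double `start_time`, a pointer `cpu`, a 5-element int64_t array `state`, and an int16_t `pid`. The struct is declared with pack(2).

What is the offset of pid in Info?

76

@0: rss [8B, align 2] → 8
@8: gid [1B, align 1] → 9
+1 pad (align 2)
@10: prio [2B, align 2] → 12
@12: refcount [4B, align 2] → 16
@16: lock [8B, align 2] → 24
@24: start_time [8B, align 2] → 32
@32: cpu [4B, align 2] → 36
@36: state [40B, align 2] → 76
@76: pid [2B, align 2] → 78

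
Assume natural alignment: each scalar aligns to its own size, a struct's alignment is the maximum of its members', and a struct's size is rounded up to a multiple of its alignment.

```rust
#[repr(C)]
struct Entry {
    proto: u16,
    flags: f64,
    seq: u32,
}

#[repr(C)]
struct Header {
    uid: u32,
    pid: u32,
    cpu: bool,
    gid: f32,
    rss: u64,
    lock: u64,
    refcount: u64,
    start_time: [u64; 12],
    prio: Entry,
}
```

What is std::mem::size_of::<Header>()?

Entry: 0..2  proto  (2B, 2-aligned); 2..8  -- padding (6B); 8..16  flags  (8B, 8-aligned); 16..20  seq  (4B, 4-aligned); 20..24  -- tail padding (4B); sizeof = 24, alignof = 8
0..4  uid  (4B, 4-aligned)
4..8  pid  (4B, 4-aligned)
8..9  cpu  (1B, 1-aligned)
9..12  -- padding (3B)
12..16  gid  (4B, 4-aligned)
16..24  rss  (8B, 8-aligned)
24..32  lock  (8B, 8-aligned)
32..40  refcount  (8B, 8-aligned)
40..136  start_time  (96B, 8-aligned)
136..160  prio  (24B, 8-aligned)
sizeof = 160, alignof = 8

160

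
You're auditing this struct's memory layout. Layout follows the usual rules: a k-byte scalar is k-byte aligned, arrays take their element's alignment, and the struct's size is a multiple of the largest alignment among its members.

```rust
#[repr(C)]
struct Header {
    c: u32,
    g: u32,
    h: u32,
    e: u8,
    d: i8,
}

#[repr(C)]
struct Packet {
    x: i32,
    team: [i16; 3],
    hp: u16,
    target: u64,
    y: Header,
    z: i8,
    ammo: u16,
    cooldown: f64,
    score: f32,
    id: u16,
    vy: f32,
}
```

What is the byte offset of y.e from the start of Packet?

36

Header: c at 0 (size 4, align 4) → ends 4; g at 4 (size 4, align 4) → ends 8; h at 8 (size 4, align 4) → ends 12; e at 12 (size 1, align 1) → ends 13; d at 13 (size 1, align 1) → ends 14; tail pad 2 to reach multiple of 4; total 16 bytes, alignment 4
x at 0 (size 4, align 4) → ends 4
team at 4 (size 6, align 2) → ends 10
hp at 10 (size 2, align 2) → ends 12
pad 4 to align 8 for target
target at 16 (size 8, align 8) → ends 24
y at 24 (size 16, align 4) → ends 40
within Header: e at 12
24 + 12 = 36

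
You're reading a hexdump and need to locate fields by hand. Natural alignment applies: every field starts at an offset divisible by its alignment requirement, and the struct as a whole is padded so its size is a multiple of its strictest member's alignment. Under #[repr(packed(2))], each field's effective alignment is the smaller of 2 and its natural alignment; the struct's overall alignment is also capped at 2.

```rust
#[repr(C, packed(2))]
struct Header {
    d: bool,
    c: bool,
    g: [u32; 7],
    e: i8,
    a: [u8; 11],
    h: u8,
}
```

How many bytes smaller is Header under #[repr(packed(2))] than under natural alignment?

natural layout:
  d at 0 (size 1, align 1) → ends 1
  c at 1 (size 1, align 1) → ends 2
  pad 2 to align 4 for g
  g at 4 (size 28, align 4) → ends 32
  e at 32 (size 1, align 1) → ends 33
  a at 33 (size 11, align 1) → ends 44
  h at 44 (size 1, align 1) → ends 45
  tail pad 3 to reach multiple of 4
  total 48 bytes, alignment 4
packed(2) layout:
  d at 0 (size 1, align 1) → ends 1
  c at 1 (size 1, align 1) → ends 2
  g at 2 (size 28, align 2) → ends 30
  e at 30 (size 1, align 1) → ends 31
  a at 31 (size 11, align 1) → ends 42
  h at 42 (size 1, align 1) → ends 43
  tail pad 1 to reach multiple of 2
  total 44 bytes, alignment 2
48 − 44 = 4

4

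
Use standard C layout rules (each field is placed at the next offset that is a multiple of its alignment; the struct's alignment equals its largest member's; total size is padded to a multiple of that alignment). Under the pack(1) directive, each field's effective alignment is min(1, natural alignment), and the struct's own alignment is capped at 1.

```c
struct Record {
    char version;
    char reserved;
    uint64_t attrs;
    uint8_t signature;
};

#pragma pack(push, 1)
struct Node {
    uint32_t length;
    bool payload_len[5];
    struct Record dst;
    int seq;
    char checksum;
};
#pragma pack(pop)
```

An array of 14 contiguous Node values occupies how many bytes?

Record: 0..1  version  (1B, 1-aligned); 1..2  reserved  (1B, 1-aligned); 2..8  -- padding (6B); 8..16  attrs  (8B, 8-aligned); 16..17  signature  (1B, 1-aligned); 17..24  -- tail padding (7B); sizeof = 24, alignof = 8
0..4  length  (4B, 1-aligned)
4..9  payload_len  (5B, 1-aligned)
9..33  dst  (24B, 1-aligned)
33..37  seq  (4B, 1-aligned)
37..38  checksum  (1B, 1-aligned)
sizeof = 38, alignof = 1
array of 14: 14 × 38 = 532

532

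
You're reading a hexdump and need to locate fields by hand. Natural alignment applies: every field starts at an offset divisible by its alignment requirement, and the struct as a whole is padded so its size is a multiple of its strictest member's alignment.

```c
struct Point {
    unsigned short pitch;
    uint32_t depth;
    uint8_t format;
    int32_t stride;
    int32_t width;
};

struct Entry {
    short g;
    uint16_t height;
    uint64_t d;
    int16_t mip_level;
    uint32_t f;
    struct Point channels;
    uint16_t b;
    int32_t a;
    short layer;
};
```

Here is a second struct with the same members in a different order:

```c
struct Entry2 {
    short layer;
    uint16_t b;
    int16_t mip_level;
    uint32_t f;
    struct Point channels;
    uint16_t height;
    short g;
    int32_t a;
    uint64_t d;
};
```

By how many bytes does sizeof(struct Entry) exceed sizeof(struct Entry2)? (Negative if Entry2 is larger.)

8

Point: 0..2  pitch  (2B, 2-aligned); 2..4  -- padding (2B); 4..8  depth  (4B, 4-aligned); 8..9  format  (1B, 1-aligned); 9..12  -- padding (3B); 12..16  stride  (4B, 4-aligned); 16..20  width  (4B, 4-aligned); sizeof = 20, alignof = 4
0..2  g  (2B, 2-aligned)
2..4  height  (2B, 2-aligned)
4..8  -- padding (4B)
8..16  d  (8B, 8-aligned)
16..18  mip_level  (2B, 2-aligned)
18..20  -- padding (2B)
20..24  f  (4B, 4-aligned)
24..44  channels  (20B, 4-aligned)
44..46  b  (2B, 2-aligned)
46..48  -- padding (2B)
48..52  a  (4B, 4-aligned)
52..54  layer  (2B, 2-aligned)
54..56  -- tail padding (2B)
sizeof = 56, alignof = 8
— Entry2 —
0..2  layer  (2B, 2-aligned)
2..4  b  (2B, 2-aligned)
4..6  mip_level  (2B, 2-aligned)
6..8  -- padding (2B)
8..12  f  (4B, 4-aligned)
12..32  channels  (20B, 4-aligned)
32..34  height  (2B, 2-aligned)
34..36  g  (2B, 2-aligned)
36..40  a  (4B, 4-aligned)
40..48  d  (8B, 8-aligned)
sizeof = 48, alignof = 8
56 − 48 = 8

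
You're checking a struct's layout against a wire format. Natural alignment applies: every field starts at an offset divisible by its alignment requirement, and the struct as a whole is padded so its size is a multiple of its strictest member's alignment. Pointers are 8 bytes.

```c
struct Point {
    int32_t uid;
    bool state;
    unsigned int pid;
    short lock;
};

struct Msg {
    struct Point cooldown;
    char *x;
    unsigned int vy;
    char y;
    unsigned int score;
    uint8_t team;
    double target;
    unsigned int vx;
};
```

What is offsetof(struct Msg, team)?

Point: @0: uid [4B, align 4] → 4; @4: state [1B, align 1] → 5; +3 pad (align 4); @8: pid [4B, align 4] → 12; @12: lock [2B, align 2] → 14; +2 tail pad (align 4); size 16, align 4
@0: cooldown [16B, align 4] → 16
@16: x [8B, align 8] → 24
@24: vy [4B, align 4] → 28
@28: y [1B, align 1] → 29
+3 pad (align 4)
@32: score [4B, align 4] → 36
@36: team [1B, align 1] → 37

36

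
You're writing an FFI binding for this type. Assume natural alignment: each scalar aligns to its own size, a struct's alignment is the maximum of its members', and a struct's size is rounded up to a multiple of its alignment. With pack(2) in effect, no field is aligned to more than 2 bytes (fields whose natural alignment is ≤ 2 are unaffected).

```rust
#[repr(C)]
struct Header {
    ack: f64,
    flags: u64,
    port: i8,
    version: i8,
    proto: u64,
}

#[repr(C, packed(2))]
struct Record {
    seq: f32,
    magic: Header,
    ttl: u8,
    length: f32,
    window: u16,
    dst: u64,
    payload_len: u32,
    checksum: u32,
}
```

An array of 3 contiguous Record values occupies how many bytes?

180

Header: 0..8  ack  (8B, 8-aligned); 8..16  flags  (8B, 8-aligned); 16..17  port  (1B, 1-aligned); 17..18  version  (1B, 1-aligned); 18..24  -- padding (6B); 24..32  proto  (8B, 8-aligned); sizeof = 32, alignof = 8
0..4  seq  (4B, 2-aligned)
4..36  magic  (32B, 2-aligned)
36..37  ttl  (1B, 1-aligned)
37..38  -- padding (1B)
38..42  length  (4B, 2-aligned)
42..44  window  (2B, 2-aligned)
44..52  dst  (8B, 2-aligned)
52..56  payload_len  (4B, 2-aligned)
56..60  checksum  (4B, 2-aligned)
sizeof = 60, alignof = 2
array of 3: 3 × 60 = 180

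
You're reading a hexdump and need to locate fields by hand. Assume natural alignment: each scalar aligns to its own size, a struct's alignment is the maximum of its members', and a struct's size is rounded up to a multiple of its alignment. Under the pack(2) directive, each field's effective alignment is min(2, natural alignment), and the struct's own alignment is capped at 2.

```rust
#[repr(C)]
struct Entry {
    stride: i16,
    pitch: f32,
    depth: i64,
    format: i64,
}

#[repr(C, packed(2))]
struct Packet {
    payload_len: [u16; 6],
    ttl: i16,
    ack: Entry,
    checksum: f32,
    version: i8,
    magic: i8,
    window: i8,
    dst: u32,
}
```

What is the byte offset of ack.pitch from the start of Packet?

18

Entry: 0..2  stride  (2B, 2-aligned); 2..4  -- padding (2B); 4..8  pitch  (4B, 4-aligned); 8..16  depth  (8B, 8-aligned); 16..24  format  (8B, 8-aligned); sizeof = 24, alignof = 8
0..12  payload_len  (12B, 2-aligned)
12..14  ttl  (2B, 2-aligned)
14..38  ack  (24B, 2-aligned)
within Entry: pitch at 4
14 + 4 = 18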